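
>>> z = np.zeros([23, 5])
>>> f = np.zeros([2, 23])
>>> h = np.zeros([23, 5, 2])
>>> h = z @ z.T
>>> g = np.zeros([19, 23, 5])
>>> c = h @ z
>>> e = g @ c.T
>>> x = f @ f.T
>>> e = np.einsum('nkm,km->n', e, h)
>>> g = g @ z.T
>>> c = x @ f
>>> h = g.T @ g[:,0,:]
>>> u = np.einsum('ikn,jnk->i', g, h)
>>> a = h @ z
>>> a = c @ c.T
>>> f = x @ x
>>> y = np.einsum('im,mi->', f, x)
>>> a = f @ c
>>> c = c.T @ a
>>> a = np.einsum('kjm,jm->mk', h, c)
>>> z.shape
(23, 5)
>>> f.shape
(2, 2)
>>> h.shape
(23, 23, 23)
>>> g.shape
(19, 23, 23)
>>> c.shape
(23, 23)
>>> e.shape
(19,)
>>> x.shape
(2, 2)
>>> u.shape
(19,)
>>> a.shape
(23, 23)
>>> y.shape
()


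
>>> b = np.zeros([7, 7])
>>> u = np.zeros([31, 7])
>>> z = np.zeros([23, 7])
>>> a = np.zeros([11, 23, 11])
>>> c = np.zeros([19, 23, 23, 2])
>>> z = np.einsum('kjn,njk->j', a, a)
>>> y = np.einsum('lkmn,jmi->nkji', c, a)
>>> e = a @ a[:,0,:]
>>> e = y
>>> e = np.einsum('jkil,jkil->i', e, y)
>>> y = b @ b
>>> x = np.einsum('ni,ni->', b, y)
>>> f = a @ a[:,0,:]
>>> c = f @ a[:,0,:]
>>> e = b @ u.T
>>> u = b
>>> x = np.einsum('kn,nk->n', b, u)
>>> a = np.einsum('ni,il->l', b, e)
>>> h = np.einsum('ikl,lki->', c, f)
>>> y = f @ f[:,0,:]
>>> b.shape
(7, 7)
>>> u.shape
(7, 7)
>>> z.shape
(23,)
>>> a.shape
(31,)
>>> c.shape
(11, 23, 11)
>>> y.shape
(11, 23, 11)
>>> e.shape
(7, 31)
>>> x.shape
(7,)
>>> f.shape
(11, 23, 11)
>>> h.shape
()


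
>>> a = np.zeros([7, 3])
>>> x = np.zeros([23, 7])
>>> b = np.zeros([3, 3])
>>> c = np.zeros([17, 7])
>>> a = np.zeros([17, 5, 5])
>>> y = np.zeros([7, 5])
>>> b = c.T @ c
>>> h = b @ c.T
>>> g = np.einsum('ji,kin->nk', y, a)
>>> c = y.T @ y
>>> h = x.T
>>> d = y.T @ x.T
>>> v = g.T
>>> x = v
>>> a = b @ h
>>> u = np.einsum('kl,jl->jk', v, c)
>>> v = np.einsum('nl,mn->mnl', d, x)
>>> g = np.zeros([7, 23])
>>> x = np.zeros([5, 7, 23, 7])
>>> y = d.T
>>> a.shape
(7, 23)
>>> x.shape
(5, 7, 23, 7)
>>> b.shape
(7, 7)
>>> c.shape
(5, 5)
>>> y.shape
(23, 5)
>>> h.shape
(7, 23)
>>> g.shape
(7, 23)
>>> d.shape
(5, 23)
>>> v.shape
(17, 5, 23)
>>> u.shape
(5, 17)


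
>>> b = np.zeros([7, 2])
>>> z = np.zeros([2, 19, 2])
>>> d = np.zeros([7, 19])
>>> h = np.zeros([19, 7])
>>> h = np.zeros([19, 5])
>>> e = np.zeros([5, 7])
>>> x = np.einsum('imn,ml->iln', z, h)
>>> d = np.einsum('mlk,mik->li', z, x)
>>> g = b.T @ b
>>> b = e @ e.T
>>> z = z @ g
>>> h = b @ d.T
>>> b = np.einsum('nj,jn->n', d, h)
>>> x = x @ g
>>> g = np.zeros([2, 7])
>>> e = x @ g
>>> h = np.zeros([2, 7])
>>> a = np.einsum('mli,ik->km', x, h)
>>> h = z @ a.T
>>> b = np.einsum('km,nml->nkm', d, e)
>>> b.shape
(2, 19, 5)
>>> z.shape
(2, 19, 2)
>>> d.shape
(19, 5)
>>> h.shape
(2, 19, 7)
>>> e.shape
(2, 5, 7)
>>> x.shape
(2, 5, 2)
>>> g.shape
(2, 7)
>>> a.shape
(7, 2)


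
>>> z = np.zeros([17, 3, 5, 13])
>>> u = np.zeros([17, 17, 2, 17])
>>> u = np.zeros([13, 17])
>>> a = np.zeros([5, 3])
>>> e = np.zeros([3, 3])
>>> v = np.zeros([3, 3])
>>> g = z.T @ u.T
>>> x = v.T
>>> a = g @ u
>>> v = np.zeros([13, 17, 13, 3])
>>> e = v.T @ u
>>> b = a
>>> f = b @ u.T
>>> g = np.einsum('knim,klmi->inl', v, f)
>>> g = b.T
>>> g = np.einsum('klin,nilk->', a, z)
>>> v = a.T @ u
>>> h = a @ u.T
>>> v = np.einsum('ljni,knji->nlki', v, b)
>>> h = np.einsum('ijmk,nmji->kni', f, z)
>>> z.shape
(17, 3, 5, 13)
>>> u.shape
(13, 17)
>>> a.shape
(13, 5, 3, 17)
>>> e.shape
(3, 13, 17, 17)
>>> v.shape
(5, 17, 13, 17)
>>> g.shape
()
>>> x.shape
(3, 3)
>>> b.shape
(13, 5, 3, 17)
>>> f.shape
(13, 5, 3, 13)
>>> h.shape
(13, 17, 13)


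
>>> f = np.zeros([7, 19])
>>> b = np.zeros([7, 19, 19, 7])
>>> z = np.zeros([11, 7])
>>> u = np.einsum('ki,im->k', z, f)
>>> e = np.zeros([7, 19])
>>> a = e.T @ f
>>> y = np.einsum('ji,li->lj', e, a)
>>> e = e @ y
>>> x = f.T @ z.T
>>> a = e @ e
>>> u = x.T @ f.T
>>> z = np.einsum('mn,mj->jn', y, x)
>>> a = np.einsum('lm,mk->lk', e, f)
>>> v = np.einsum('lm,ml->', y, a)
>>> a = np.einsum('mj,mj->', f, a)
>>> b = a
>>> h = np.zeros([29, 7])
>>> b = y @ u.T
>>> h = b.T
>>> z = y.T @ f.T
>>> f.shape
(7, 19)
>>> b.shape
(19, 11)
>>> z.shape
(7, 7)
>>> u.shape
(11, 7)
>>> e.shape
(7, 7)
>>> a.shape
()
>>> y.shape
(19, 7)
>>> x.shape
(19, 11)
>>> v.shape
()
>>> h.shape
(11, 19)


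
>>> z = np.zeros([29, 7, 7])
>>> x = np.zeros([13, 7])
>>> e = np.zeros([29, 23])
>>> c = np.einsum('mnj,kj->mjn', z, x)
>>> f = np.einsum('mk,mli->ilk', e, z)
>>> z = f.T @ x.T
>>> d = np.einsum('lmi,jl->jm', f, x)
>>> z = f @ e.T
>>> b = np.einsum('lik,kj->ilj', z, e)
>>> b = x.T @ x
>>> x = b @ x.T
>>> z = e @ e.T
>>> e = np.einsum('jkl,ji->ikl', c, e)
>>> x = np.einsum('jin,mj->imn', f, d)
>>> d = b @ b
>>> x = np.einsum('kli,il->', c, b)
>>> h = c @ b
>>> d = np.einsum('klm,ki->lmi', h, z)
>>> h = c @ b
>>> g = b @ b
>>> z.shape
(29, 29)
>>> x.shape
()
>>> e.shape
(23, 7, 7)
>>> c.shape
(29, 7, 7)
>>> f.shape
(7, 7, 23)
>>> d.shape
(7, 7, 29)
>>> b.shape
(7, 7)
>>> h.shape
(29, 7, 7)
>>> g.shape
(7, 7)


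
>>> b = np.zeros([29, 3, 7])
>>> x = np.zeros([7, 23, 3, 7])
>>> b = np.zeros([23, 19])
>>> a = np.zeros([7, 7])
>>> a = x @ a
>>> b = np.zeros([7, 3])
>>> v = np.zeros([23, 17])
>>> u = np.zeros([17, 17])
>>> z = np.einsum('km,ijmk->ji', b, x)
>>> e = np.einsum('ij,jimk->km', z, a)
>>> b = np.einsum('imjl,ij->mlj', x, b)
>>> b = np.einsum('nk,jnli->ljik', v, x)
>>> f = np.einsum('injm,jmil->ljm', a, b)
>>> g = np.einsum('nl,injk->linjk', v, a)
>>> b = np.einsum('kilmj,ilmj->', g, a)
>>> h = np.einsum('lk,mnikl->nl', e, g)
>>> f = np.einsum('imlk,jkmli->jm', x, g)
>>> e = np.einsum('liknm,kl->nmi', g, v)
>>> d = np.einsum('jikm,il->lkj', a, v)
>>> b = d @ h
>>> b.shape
(17, 3, 7)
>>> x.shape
(7, 23, 3, 7)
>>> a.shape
(7, 23, 3, 7)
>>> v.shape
(23, 17)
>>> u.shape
(17, 17)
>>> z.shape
(23, 7)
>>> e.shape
(3, 7, 7)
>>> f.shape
(17, 23)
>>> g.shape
(17, 7, 23, 3, 7)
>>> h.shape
(7, 7)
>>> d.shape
(17, 3, 7)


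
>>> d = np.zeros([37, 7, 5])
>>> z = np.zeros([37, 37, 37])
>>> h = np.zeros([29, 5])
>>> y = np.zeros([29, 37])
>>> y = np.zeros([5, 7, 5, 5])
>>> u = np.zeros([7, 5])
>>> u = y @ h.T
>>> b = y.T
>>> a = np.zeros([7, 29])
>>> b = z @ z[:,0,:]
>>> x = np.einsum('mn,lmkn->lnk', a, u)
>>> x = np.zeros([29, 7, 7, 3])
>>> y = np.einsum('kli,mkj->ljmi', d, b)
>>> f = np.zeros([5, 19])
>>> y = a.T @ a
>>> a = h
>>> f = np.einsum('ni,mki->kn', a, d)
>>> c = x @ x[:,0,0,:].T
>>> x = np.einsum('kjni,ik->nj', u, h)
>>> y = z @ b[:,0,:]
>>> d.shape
(37, 7, 5)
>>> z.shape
(37, 37, 37)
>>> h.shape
(29, 5)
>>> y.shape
(37, 37, 37)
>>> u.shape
(5, 7, 5, 29)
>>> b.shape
(37, 37, 37)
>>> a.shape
(29, 5)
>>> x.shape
(5, 7)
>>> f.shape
(7, 29)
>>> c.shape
(29, 7, 7, 29)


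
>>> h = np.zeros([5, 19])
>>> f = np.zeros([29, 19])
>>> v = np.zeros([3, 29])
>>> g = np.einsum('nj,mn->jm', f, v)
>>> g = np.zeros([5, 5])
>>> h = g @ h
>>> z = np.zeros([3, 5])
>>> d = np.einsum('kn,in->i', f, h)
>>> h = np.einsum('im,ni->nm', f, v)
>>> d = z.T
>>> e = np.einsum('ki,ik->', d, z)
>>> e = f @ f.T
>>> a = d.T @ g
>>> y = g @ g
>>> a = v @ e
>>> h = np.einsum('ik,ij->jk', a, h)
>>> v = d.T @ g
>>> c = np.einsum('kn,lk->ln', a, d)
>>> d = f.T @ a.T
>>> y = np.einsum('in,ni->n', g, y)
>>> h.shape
(19, 29)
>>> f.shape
(29, 19)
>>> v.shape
(3, 5)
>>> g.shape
(5, 5)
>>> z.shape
(3, 5)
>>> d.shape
(19, 3)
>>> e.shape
(29, 29)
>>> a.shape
(3, 29)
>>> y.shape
(5,)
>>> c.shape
(5, 29)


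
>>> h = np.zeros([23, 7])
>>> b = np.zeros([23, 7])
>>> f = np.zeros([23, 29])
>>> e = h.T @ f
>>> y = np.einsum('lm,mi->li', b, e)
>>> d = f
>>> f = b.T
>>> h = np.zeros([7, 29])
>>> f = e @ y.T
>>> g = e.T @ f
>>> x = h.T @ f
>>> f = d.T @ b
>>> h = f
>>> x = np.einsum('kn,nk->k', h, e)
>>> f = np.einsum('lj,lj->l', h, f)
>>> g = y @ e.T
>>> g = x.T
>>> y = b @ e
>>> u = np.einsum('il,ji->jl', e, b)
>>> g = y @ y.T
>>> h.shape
(29, 7)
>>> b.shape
(23, 7)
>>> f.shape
(29,)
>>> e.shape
(7, 29)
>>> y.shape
(23, 29)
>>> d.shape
(23, 29)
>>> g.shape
(23, 23)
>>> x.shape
(29,)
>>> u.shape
(23, 29)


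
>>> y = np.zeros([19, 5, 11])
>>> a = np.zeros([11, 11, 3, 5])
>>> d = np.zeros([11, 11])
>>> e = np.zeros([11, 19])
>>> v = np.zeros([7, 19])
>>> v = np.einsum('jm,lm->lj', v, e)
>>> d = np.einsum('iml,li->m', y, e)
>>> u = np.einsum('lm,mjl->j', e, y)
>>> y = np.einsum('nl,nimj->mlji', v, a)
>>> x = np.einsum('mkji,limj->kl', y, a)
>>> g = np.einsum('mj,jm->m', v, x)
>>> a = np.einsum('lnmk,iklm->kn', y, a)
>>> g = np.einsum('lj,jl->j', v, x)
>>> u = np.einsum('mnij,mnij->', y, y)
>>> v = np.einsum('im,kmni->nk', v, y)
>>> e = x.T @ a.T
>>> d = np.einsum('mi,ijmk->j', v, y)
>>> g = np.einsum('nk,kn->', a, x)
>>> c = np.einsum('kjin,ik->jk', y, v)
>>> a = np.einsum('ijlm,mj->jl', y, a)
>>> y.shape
(3, 7, 5, 11)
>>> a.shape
(7, 5)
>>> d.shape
(7,)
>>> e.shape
(11, 11)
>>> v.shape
(5, 3)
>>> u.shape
()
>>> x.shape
(7, 11)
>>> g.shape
()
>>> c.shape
(7, 3)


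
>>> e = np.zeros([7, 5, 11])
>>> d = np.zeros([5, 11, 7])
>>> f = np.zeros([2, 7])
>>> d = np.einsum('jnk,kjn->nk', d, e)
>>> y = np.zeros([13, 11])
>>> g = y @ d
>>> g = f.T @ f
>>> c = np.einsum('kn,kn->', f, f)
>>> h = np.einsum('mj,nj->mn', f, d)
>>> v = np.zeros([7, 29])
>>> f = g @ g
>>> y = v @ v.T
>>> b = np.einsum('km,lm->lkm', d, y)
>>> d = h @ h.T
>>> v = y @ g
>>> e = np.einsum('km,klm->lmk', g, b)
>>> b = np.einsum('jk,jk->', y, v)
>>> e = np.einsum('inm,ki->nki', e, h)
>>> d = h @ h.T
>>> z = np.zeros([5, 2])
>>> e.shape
(7, 2, 11)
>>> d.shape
(2, 2)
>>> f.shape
(7, 7)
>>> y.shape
(7, 7)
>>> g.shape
(7, 7)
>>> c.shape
()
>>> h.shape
(2, 11)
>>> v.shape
(7, 7)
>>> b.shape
()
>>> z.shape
(5, 2)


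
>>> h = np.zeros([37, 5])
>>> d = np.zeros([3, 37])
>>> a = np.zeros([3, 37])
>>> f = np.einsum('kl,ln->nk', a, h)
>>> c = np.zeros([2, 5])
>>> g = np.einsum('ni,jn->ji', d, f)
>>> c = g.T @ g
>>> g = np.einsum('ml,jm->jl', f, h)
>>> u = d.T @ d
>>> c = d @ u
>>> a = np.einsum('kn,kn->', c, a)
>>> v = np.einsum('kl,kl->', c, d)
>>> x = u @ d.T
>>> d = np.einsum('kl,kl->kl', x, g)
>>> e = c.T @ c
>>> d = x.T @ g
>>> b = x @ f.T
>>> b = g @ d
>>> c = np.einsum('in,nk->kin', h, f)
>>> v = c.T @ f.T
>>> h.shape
(37, 5)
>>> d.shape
(3, 3)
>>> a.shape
()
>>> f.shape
(5, 3)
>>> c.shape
(3, 37, 5)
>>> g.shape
(37, 3)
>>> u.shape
(37, 37)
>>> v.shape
(5, 37, 5)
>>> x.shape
(37, 3)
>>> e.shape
(37, 37)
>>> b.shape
(37, 3)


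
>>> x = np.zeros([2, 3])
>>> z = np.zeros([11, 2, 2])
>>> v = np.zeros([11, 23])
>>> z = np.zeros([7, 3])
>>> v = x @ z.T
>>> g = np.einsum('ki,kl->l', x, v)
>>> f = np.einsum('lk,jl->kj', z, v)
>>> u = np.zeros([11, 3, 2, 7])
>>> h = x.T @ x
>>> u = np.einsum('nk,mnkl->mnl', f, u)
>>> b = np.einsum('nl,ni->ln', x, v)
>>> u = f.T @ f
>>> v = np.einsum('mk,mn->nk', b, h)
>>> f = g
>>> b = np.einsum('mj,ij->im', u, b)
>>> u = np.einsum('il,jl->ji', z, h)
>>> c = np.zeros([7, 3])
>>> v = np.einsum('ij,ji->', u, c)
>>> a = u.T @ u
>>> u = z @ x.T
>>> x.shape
(2, 3)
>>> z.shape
(7, 3)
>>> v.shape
()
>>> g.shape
(7,)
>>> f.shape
(7,)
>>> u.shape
(7, 2)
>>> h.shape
(3, 3)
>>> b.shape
(3, 2)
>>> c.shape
(7, 3)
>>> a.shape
(7, 7)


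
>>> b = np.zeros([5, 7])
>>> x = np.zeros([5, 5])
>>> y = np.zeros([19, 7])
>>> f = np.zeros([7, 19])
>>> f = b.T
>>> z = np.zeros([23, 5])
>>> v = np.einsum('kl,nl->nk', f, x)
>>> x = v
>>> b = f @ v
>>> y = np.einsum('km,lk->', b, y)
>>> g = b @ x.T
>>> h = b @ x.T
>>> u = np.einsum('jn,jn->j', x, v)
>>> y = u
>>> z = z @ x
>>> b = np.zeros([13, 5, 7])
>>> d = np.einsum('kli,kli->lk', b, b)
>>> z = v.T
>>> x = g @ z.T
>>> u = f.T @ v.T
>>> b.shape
(13, 5, 7)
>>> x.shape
(7, 7)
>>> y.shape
(5,)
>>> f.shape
(7, 5)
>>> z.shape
(7, 5)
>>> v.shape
(5, 7)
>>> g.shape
(7, 5)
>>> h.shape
(7, 5)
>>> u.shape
(5, 5)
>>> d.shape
(5, 13)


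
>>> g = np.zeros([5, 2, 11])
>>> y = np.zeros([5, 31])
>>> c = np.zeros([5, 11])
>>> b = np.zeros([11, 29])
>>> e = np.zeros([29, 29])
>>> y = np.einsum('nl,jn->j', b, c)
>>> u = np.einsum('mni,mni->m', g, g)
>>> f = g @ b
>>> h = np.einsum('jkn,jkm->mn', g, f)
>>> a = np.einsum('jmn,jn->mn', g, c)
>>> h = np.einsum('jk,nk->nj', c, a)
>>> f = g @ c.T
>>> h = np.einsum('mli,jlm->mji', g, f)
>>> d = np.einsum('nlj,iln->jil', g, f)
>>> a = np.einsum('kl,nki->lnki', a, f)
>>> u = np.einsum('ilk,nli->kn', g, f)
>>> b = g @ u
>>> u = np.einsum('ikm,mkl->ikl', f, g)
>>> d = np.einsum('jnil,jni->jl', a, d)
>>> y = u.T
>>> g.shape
(5, 2, 11)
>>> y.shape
(11, 2, 5)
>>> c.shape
(5, 11)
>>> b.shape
(5, 2, 5)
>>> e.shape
(29, 29)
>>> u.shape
(5, 2, 11)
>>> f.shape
(5, 2, 5)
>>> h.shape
(5, 5, 11)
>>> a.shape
(11, 5, 2, 5)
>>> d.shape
(11, 5)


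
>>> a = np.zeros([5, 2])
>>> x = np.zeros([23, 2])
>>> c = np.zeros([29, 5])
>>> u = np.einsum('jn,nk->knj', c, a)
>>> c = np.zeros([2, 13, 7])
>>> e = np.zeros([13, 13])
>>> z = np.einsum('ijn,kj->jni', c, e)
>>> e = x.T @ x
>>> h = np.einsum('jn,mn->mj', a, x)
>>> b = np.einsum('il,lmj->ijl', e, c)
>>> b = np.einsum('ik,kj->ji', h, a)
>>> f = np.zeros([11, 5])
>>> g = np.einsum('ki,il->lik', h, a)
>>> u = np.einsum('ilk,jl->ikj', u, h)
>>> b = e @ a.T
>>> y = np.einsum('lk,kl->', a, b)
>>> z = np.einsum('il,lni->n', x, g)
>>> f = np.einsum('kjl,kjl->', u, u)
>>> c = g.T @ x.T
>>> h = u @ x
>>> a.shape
(5, 2)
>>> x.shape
(23, 2)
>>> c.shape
(23, 5, 23)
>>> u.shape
(2, 29, 23)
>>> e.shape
(2, 2)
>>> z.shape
(5,)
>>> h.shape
(2, 29, 2)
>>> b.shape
(2, 5)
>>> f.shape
()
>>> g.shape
(2, 5, 23)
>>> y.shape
()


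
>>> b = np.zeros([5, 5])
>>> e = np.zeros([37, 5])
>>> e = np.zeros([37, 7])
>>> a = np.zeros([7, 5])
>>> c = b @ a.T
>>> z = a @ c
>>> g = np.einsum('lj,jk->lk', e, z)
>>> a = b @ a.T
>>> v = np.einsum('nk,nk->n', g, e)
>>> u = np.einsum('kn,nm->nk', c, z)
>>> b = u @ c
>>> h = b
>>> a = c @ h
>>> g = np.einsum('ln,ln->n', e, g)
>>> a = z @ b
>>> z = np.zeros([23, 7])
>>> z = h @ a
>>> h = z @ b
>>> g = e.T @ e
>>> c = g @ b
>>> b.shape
(7, 7)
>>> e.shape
(37, 7)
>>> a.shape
(7, 7)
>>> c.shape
(7, 7)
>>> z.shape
(7, 7)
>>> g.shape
(7, 7)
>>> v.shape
(37,)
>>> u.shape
(7, 5)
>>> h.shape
(7, 7)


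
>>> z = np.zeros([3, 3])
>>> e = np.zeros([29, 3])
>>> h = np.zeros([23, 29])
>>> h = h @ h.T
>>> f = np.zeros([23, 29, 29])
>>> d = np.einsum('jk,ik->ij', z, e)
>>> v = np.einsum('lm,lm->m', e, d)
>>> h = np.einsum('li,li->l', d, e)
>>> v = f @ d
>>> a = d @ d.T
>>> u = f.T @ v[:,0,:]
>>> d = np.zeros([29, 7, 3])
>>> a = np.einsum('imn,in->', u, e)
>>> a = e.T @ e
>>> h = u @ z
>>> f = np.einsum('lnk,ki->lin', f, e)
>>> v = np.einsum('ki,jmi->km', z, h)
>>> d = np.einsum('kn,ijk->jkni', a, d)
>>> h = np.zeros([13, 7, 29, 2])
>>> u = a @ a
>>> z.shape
(3, 3)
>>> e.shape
(29, 3)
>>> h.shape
(13, 7, 29, 2)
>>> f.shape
(23, 3, 29)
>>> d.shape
(7, 3, 3, 29)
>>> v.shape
(3, 29)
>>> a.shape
(3, 3)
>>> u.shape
(3, 3)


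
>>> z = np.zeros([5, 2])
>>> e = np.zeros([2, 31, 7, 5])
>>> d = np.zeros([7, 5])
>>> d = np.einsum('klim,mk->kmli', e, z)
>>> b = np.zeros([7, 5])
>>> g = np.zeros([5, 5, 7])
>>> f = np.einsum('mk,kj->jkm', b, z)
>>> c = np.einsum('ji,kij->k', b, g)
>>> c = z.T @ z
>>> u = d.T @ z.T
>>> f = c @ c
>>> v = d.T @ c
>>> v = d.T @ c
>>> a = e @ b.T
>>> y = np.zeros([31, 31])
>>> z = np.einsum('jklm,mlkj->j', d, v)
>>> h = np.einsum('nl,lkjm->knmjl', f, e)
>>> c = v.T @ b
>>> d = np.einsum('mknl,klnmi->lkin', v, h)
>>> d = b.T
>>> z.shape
(2,)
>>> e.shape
(2, 31, 7, 5)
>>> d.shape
(5, 7)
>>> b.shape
(7, 5)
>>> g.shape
(5, 5, 7)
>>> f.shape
(2, 2)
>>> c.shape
(2, 5, 31, 5)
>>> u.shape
(7, 31, 5, 5)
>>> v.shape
(7, 31, 5, 2)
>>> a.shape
(2, 31, 7, 7)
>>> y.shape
(31, 31)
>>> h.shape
(31, 2, 5, 7, 2)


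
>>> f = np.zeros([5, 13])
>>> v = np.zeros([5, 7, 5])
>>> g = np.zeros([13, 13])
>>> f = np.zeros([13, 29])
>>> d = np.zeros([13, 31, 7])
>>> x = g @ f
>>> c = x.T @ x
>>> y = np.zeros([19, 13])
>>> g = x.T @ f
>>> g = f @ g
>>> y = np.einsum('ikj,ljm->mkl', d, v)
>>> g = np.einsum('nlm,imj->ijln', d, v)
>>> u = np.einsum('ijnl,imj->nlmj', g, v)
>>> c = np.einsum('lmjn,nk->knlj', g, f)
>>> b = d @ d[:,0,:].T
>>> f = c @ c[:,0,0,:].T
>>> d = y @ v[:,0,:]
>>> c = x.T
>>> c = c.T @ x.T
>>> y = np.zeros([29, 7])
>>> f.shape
(29, 13, 5, 29)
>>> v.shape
(5, 7, 5)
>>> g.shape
(5, 5, 31, 13)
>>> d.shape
(5, 31, 5)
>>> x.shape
(13, 29)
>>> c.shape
(13, 13)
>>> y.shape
(29, 7)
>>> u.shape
(31, 13, 7, 5)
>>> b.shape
(13, 31, 13)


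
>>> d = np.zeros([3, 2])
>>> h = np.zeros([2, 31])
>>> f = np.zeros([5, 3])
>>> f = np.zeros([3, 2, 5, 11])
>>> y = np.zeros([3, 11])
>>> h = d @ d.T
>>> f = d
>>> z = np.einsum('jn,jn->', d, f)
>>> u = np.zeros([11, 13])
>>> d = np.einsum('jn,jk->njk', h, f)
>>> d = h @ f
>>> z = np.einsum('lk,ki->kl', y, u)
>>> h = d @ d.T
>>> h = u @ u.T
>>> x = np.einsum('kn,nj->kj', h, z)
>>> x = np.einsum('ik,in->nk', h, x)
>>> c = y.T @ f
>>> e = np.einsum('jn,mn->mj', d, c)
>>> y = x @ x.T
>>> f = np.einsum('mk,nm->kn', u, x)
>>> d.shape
(3, 2)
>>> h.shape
(11, 11)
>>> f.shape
(13, 3)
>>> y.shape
(3, 3)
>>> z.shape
(11, 3)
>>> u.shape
(11, 13)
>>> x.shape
(3, 11)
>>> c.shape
(11, 2)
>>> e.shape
(11, 3)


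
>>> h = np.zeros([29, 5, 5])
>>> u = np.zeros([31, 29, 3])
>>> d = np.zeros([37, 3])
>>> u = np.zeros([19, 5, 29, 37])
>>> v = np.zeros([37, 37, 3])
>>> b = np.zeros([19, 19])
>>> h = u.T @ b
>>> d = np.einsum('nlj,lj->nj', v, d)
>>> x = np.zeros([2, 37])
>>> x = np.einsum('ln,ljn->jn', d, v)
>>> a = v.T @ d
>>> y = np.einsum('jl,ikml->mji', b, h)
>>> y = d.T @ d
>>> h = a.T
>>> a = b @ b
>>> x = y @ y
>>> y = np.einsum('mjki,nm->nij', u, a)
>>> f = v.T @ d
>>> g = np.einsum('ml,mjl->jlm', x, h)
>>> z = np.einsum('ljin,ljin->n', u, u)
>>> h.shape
(3, 37, 3)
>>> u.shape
(19, 5, 29, 37)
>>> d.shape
(37, 3)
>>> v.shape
(37, 37, 3)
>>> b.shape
(19, 19)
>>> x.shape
(3, 3)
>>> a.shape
(19, 19)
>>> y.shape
(19, 37, 5)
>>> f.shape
(3, 37, 3)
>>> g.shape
(37, 3, 3)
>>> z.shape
(37,)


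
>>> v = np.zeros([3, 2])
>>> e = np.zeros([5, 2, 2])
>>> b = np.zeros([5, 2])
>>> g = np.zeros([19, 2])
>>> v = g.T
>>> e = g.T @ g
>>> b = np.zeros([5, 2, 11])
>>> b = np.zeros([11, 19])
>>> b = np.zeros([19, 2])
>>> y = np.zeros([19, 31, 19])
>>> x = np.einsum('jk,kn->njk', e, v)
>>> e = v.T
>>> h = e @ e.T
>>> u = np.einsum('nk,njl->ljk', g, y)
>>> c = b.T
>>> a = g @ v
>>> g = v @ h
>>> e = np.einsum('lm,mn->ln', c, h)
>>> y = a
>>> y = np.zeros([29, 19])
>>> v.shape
(2, 19)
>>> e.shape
(2, 19)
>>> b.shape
(19, 2)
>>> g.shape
(2, 19)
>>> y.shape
(29, 19)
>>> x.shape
(19, 2, 2)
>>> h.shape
(19, 19)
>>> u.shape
(19, 31, 2)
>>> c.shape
(2, 19)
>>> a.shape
(19, 19)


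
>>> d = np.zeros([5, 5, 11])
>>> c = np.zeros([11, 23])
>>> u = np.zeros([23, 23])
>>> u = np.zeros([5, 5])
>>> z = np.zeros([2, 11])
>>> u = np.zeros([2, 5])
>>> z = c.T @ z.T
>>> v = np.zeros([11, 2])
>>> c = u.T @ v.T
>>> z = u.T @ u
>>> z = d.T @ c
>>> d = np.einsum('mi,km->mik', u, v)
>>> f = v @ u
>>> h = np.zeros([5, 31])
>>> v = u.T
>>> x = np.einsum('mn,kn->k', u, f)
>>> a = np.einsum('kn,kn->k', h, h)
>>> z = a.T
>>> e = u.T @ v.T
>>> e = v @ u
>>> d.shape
(2, 5, 11)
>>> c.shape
(5, 11)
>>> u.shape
(2, 5)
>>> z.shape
(5,)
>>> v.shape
(5, 2)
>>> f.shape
(11, 5)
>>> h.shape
(5, 31)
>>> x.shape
(11,)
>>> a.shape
(5,)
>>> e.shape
(5, 5)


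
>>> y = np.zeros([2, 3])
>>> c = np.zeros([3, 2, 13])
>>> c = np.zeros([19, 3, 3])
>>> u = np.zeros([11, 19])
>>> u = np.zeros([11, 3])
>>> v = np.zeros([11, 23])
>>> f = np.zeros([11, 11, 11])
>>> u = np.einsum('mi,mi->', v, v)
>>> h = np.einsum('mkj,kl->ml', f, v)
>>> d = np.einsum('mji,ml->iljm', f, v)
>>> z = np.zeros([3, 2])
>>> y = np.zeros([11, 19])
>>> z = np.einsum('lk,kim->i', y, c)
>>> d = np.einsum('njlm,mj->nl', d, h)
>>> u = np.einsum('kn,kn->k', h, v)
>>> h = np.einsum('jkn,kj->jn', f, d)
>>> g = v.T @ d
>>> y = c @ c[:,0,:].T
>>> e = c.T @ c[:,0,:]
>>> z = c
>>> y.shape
(19, 3, 19)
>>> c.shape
(19, 3, 3)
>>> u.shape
(11,)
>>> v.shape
(11, 23)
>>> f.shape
(11, 11, 11)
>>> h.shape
(11, 11)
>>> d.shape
(11, 11)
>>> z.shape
(19, 3, 3)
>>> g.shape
(23, 11)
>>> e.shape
(3, 3, 3)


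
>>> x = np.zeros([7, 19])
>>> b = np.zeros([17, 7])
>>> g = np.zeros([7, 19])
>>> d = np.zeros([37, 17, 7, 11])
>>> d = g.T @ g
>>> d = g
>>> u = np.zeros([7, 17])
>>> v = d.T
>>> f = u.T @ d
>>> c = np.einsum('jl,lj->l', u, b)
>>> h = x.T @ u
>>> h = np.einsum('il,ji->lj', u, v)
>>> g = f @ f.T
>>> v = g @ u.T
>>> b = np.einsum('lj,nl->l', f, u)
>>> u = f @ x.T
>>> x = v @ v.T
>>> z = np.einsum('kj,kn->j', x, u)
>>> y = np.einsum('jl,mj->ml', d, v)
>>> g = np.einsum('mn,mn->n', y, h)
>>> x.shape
(17, 17)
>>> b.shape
(17,)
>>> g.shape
(19,)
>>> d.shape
(7, 19)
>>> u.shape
(17, 7)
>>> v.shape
(17, 7)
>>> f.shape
(17, 19)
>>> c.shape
(17,)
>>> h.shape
(17, 19)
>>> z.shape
(17,)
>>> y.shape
(17, 19)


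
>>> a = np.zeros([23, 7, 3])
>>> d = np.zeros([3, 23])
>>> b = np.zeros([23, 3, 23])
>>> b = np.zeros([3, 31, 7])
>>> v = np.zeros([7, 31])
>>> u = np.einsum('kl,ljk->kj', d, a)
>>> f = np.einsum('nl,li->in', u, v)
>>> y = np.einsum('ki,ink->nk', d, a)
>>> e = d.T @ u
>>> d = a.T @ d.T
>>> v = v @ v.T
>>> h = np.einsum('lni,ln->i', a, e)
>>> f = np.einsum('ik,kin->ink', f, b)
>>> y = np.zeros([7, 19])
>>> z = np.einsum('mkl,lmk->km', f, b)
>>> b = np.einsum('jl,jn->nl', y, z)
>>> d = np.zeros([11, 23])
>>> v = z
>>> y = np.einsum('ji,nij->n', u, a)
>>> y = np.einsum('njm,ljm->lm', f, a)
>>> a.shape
(23, 7, 3)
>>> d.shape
(11, 23)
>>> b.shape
(31, 19)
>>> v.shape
(7, 31)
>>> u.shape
(3, 7)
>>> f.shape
(31, 7, 3)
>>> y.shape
(23, 3)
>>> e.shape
(23, 7)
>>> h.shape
(3,)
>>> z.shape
(7, 31)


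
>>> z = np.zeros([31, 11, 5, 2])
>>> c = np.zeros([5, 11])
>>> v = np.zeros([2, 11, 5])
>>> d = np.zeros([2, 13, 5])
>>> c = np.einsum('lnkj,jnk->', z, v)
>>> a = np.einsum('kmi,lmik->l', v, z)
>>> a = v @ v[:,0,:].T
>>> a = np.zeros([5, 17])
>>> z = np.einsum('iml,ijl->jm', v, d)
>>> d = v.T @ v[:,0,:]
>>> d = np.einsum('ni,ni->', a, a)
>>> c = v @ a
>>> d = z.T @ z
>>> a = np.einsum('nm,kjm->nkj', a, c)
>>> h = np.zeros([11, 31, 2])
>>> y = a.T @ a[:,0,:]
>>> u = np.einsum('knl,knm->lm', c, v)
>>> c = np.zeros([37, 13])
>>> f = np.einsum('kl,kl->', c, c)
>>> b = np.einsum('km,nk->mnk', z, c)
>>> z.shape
(13, 11)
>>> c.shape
(37, 13)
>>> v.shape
(2, 11, 5)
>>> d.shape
(11, 11)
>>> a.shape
(5, 2, 11)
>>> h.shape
(11, 31, 2)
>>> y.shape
(11, 2, 11)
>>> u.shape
(17, 5)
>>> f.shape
()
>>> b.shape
(11, 37, 13)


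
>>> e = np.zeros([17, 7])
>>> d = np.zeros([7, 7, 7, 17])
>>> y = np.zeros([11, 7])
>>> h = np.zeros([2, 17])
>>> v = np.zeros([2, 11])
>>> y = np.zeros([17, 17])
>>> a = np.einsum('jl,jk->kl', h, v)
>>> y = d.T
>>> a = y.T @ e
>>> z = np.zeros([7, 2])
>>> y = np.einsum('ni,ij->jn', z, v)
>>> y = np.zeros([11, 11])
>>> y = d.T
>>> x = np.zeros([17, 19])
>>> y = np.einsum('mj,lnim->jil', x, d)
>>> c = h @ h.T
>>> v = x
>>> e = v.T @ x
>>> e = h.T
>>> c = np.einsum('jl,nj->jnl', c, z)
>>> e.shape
(17, 2)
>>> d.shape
(7, 7, 7, 17)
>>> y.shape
(19, 7, 7)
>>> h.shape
(2, 17)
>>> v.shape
(17, 19)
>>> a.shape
(7, 7, 7, 7)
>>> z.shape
(7, 2)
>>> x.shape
(17, 19)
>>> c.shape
(2, 7, 2)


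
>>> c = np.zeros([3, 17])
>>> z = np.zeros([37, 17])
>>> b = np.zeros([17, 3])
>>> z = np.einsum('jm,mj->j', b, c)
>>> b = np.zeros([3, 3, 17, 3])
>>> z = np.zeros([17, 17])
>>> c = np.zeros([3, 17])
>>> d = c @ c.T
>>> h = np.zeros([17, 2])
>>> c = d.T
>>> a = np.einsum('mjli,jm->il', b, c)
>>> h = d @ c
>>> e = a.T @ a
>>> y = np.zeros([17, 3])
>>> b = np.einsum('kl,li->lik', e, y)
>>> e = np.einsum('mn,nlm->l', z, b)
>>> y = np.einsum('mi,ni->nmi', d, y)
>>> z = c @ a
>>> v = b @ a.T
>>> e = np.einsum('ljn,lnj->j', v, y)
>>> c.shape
(3, 3)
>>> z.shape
(3, 17)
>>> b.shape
(17, 3, 17)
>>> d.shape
(3, 3)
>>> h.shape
(3, 3)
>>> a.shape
(3, 17)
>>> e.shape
(3,)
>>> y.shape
(17, 3, 3)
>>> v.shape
(17, 3, 3)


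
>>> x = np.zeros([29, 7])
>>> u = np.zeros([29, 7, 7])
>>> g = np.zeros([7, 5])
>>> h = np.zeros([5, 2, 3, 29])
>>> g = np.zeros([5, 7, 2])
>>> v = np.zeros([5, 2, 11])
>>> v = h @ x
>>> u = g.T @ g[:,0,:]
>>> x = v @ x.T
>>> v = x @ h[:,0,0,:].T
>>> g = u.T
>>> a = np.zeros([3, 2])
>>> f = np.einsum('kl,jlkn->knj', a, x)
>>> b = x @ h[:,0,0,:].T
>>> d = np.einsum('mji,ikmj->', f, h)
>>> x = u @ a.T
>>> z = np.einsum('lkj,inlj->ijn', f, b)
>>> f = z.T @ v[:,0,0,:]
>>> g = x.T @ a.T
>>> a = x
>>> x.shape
(2, 7, 3)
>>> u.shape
(2, 7, 2)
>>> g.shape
(3, 7, 3)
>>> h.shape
(5, 2, 3, 29)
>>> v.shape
(5, 2, 3, 5)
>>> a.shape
(2, 7, 3)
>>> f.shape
(2, 5, 5)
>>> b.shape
(5, 2, 3, 5)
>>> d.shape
()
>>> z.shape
(5, 5, 2)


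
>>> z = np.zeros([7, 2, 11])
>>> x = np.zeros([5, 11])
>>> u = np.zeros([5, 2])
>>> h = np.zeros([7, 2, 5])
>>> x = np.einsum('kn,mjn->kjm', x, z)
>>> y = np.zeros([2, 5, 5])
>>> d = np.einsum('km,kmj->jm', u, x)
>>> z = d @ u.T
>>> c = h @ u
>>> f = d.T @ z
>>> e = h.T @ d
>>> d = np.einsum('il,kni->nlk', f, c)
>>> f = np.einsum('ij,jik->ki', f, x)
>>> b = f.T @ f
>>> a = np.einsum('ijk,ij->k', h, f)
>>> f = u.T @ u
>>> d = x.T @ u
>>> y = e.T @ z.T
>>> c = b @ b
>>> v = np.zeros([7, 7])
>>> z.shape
(7, 5)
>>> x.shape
(5, 2, 7)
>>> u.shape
(5, 2)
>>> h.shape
(7, 2, 5)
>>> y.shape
(2, 2, 7)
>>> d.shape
(7, 2, 2)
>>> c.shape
(2, 2)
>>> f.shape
(2, 2)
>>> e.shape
(5, 2, 2)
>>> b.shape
(2, 2)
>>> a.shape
(5,)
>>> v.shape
(7, 7)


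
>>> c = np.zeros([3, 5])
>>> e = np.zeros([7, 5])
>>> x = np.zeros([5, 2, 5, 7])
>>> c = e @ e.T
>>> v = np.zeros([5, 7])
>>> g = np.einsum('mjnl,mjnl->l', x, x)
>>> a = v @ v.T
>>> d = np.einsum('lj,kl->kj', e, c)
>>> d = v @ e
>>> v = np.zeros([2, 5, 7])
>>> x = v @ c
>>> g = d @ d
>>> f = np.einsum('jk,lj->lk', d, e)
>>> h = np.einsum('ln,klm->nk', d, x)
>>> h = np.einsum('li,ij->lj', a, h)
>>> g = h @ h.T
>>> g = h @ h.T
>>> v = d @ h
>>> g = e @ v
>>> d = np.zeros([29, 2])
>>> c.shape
(7, 7)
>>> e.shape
(7, 5)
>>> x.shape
(2, 5, 7)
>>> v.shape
(5, 2)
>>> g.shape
(7, 2)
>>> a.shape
(5, 5)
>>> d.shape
(29, 2)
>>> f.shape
(7, 5)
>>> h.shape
(5, 2)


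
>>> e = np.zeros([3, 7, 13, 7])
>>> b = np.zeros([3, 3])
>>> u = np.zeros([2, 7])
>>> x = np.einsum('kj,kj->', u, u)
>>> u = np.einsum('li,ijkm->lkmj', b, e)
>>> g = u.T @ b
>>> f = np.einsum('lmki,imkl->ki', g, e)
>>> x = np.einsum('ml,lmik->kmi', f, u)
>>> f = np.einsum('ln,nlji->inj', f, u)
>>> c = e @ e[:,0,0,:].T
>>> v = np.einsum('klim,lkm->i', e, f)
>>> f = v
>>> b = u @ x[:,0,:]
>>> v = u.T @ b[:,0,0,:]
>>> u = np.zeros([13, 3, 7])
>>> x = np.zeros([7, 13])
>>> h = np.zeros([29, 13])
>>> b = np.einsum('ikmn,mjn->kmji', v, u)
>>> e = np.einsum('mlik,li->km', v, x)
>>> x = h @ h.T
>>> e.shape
(7, 7)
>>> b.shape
(7, 13, 3, 7)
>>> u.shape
(13, 3, 7)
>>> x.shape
(29, 29)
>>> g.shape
(7, 7, 13, 3)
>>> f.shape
(13,)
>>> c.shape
(3, 7, 13, 3)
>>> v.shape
(7, 7, 13, 7)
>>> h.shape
(29, 13)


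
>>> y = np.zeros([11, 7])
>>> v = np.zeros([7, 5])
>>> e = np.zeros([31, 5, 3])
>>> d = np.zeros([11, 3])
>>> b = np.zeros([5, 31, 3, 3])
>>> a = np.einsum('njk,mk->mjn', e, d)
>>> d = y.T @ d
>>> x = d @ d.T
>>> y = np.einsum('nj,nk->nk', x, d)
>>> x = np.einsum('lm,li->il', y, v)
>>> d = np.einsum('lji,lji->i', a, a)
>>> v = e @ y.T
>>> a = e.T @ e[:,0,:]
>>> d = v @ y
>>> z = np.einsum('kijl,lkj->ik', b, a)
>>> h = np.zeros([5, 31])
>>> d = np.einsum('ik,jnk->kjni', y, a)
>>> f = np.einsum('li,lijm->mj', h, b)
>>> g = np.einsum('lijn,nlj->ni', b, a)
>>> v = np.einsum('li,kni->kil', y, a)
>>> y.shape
(7, 3)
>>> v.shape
(3, 3, 7)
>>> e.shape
(31, 5, 3)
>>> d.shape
(3, 3, 5, 7)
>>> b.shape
(5, 31, 3, 3)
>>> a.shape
(3, 5, 3)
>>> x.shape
(5, 7)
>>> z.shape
(31, 5)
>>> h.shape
(5, 31)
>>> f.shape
(3, 3)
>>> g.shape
(3, 31)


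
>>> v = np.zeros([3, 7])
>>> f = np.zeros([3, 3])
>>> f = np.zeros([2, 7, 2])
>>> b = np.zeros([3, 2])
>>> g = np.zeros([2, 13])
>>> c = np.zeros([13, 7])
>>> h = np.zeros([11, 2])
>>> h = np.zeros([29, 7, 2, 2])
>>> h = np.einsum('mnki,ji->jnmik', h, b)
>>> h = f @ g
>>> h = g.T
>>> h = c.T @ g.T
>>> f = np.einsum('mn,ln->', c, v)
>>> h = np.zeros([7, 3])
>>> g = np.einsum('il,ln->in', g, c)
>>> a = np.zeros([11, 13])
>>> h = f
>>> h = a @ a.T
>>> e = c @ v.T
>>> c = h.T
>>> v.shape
(3, 7)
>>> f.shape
()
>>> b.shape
(3, 2)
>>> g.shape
(2, 7)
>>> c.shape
(11, 11)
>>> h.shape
(11, 11)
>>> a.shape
(11, 13)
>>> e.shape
(13, 3)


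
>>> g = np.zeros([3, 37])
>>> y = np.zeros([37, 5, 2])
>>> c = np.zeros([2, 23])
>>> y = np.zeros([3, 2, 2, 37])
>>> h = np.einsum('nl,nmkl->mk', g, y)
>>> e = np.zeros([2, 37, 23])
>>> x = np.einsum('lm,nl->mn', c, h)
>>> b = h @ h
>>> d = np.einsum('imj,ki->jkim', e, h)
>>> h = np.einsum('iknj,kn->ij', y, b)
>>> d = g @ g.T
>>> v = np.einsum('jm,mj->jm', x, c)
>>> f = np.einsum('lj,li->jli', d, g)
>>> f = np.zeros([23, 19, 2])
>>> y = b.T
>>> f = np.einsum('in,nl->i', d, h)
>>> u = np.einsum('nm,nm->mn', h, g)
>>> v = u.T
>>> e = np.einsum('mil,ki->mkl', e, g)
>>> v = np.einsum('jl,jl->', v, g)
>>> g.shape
(3, 37)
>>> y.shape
(2, 2)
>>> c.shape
(2, 23)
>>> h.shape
(3, 37)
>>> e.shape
(2, 3, 23)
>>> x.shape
(23, 2)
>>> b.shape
(2, 2)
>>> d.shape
(3, 3)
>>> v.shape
()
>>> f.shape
(3,)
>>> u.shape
(37, 3)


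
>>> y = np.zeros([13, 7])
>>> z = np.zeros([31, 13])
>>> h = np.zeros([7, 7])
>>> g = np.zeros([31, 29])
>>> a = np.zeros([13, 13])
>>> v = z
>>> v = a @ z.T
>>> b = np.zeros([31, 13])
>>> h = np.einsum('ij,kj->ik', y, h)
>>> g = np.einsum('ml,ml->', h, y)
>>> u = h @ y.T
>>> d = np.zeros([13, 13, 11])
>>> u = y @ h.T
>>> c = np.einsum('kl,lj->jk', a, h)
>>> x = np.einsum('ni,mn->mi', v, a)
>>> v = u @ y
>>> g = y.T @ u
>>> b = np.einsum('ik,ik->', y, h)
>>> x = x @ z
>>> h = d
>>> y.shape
(13, 7)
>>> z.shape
(31, 13)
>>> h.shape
(13, 13, 11)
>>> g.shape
(7, 13)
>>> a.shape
(13, 13)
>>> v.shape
(13, 7)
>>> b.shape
()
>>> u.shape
(13, 13)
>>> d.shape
(13, 13, 11)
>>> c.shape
(7, 13)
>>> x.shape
(13, 13)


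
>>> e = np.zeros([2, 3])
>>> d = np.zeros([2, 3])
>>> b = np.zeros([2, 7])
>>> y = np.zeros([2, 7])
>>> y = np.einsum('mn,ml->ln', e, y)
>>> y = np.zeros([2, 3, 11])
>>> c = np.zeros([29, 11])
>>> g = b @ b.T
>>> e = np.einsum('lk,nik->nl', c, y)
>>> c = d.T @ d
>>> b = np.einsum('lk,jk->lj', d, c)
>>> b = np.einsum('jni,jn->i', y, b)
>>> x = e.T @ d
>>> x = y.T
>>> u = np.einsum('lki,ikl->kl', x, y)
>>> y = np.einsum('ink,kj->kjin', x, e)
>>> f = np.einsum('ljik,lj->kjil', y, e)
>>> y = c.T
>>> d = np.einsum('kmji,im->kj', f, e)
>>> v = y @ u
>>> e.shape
(2, 29)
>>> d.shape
(3, 11)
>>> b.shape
(11,)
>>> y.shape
(3, 3)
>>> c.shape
(3, 3)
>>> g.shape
(2, 2)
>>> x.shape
(11, 3, 2)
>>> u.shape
(3, 11)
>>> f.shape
(3, 29, 11, 2)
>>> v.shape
(3, 11)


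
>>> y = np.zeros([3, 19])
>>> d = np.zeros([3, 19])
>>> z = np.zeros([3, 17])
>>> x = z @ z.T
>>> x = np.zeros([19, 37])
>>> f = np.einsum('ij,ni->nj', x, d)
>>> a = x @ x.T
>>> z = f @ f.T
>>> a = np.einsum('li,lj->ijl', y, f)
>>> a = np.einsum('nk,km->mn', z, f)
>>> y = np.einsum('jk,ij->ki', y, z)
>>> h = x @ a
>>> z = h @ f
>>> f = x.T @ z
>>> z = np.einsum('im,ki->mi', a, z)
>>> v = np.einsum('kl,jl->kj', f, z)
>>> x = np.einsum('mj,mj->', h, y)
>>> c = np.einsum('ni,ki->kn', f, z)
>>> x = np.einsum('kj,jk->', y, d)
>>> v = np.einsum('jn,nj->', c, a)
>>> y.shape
(19, 3)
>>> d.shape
(3, 19)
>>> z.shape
(3, 37)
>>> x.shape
()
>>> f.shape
(37, 37)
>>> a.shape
(37, 3)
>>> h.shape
(19, 3)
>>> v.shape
()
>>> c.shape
(3, 37)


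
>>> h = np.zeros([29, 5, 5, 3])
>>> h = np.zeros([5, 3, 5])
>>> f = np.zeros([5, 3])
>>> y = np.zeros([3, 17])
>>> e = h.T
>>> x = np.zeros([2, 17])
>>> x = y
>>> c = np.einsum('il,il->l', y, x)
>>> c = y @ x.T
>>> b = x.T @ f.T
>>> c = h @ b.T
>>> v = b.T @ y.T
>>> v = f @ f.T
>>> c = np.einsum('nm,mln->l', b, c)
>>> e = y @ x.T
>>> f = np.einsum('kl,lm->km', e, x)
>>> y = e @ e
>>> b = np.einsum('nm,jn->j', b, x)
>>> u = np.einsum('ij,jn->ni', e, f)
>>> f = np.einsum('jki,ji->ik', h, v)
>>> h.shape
(5, 3, 5)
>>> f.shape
(5, 3)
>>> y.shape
(3, 3)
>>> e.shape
(3, 3)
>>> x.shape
(3, 17)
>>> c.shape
(3,)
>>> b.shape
(3,)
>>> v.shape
(5, 5)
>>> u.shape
(17, 3)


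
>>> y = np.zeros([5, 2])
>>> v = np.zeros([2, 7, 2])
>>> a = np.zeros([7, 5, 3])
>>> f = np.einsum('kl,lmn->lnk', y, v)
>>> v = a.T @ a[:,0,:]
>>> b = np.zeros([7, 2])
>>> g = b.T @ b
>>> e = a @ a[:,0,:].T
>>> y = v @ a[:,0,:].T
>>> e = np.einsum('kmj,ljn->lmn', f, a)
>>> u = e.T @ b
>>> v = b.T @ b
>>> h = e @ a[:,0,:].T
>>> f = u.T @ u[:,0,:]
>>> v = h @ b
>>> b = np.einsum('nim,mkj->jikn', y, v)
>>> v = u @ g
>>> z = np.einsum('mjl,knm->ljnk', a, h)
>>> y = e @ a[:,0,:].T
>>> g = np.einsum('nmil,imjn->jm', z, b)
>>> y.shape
(7, 2, 7)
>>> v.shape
(3, 2, 2)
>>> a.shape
(7, 5, 3)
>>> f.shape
(2, 2, 2)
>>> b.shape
(2, 5, 2, 3)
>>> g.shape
(2, 5)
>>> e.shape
(7, 2, 3)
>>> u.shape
(3, 2, 2)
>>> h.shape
(7, 2, 7)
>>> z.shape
(3, 5, 2, 7)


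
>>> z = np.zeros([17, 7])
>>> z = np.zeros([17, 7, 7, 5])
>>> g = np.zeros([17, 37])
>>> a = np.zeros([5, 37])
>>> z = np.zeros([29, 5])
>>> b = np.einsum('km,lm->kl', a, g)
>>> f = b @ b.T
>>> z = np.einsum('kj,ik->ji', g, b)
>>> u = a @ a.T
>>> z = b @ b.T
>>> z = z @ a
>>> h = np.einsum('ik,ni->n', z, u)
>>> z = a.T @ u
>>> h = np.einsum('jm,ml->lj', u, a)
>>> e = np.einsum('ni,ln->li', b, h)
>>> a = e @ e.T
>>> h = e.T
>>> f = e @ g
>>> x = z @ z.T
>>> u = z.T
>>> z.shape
(37, 5)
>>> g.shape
(17, 37)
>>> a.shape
(37, 37)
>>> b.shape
(5, 17)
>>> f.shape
(37, 37)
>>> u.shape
(5, 37)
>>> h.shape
(17, 37)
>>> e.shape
(37, 17)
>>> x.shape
(37, 37)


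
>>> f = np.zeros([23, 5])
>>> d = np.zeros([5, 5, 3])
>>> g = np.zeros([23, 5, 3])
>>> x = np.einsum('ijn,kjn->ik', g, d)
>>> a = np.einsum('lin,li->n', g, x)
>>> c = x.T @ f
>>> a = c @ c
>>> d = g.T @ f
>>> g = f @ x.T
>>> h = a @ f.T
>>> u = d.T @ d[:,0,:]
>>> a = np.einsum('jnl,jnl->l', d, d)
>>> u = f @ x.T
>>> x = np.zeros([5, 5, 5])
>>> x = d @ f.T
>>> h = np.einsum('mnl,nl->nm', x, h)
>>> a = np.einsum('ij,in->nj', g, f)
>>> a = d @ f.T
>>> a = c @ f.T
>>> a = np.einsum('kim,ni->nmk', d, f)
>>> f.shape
(23, 5)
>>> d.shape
(3, 5, 5)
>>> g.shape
(23, 23)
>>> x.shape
(3, 5, 23)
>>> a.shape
(23, 5, 3)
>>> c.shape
(5, 5)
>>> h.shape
(5, 3)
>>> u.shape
(23, 23)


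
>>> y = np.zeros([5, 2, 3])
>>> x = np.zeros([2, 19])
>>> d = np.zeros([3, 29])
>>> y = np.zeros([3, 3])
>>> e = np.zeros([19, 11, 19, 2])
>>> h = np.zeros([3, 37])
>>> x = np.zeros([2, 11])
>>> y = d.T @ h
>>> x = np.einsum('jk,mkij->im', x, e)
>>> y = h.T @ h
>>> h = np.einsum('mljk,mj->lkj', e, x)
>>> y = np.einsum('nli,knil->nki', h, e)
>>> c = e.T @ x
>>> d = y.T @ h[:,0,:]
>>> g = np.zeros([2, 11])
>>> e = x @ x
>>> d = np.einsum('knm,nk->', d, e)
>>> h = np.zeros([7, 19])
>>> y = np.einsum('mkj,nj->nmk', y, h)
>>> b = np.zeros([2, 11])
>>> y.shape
(7, 11, 19)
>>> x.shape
(19, 19)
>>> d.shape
()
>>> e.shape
(19, 19)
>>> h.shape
(7, 19)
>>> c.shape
(2, 19, 11, 19)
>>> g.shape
(2, 11)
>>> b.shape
(2, 11)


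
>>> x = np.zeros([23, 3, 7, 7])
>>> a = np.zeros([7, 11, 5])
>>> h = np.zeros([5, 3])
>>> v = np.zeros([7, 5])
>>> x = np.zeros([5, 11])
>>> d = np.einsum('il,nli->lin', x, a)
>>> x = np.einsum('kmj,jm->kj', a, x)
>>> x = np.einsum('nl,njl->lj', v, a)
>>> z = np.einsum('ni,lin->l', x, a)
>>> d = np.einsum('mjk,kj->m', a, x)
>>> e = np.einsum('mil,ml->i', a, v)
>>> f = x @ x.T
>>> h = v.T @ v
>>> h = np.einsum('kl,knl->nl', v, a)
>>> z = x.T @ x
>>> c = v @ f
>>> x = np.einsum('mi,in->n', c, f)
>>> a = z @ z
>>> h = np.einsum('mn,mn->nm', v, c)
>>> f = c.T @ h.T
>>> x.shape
(5,)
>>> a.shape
(11, 11)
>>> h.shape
(5, 7)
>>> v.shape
(7, 5)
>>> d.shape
(7,)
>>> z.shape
(11, 11)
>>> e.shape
(11,)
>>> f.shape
(5, 5)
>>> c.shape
(7, 5)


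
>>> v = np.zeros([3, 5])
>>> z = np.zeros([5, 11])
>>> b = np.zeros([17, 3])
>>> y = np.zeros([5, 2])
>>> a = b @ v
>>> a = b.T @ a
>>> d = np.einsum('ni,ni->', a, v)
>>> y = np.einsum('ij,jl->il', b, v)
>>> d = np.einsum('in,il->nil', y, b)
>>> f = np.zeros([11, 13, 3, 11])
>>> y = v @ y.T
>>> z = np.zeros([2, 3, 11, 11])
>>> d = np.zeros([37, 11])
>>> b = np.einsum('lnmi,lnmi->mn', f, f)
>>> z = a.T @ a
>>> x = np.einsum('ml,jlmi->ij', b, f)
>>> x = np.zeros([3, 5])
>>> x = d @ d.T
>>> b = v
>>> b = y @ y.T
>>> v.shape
(3, 5)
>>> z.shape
(5, 5)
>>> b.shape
(3, 3)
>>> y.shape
(3, 17)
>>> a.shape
(3, 5)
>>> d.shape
(37, 11)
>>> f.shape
(11, 13, 3, 11)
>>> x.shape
(37, 37)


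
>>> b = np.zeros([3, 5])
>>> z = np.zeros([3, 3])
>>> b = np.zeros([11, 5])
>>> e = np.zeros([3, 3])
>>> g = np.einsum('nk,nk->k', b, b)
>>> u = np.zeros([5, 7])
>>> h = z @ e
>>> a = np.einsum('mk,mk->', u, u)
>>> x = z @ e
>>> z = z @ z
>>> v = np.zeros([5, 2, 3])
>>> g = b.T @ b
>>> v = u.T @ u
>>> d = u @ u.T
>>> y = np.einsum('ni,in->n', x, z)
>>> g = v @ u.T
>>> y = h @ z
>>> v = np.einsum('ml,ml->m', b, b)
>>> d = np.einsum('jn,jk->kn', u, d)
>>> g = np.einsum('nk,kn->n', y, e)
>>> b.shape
(11, 5)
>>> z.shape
(3, 3)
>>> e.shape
(3, 3)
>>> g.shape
(3,)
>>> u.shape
(5, 7)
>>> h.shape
(3, 3)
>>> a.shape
()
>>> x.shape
(3, 3)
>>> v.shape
(11,)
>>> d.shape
(5, 7)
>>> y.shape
(3, 3)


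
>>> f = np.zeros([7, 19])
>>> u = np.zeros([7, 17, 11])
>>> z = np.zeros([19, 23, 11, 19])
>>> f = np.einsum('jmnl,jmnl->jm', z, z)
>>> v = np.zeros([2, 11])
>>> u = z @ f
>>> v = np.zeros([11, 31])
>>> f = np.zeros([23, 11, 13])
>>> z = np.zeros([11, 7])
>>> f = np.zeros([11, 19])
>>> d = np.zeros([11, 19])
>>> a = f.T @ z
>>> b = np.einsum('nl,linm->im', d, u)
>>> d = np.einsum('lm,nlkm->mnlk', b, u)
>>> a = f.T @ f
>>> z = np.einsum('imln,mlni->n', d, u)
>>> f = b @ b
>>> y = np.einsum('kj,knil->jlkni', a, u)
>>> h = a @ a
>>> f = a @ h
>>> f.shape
(19, 19)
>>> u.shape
(19, 23, 11, 23)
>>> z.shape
(11,)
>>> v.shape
(11, 31)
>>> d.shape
(23, 19, 23, 11)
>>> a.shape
(19, 19)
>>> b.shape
(23, 23)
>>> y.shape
(19, 23, 19, 23, 11)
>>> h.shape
(19, 19)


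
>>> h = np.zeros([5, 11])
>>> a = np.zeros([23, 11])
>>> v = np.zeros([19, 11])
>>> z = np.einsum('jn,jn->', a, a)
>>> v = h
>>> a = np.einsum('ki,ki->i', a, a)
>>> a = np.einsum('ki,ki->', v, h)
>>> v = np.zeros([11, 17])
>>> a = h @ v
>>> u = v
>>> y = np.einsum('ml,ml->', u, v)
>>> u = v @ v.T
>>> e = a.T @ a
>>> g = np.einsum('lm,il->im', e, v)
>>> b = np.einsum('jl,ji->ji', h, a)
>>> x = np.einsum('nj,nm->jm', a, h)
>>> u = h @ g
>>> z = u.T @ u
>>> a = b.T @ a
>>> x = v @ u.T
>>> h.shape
(5, 11)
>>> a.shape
(17, 17)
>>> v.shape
(11, 17)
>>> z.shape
(17, 17)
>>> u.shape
(5, 17)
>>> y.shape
()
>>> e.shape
(17, 17)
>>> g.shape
(11, 17)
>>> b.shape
(5, 17)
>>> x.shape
(11, 5)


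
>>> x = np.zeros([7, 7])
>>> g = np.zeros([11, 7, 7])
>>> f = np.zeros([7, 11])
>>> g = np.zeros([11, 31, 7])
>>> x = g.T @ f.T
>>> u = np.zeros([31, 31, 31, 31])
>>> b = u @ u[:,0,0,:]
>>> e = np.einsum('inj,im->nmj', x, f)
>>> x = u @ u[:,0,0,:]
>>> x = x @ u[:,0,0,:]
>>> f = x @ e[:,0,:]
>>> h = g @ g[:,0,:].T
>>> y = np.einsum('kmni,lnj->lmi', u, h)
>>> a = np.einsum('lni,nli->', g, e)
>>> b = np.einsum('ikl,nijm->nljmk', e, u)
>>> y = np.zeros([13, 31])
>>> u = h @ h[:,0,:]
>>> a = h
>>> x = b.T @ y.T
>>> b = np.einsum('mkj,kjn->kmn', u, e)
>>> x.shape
(11, 31, 31, 7, 13)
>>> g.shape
(11, 31, 7)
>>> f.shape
(31, 31, 31, 7)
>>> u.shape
(11, 31, 11)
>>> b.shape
(31, 11, 7)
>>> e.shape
(31, 11, 7)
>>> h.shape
(11, 31, 11)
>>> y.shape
(13, 31)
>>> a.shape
(11, 31, 11)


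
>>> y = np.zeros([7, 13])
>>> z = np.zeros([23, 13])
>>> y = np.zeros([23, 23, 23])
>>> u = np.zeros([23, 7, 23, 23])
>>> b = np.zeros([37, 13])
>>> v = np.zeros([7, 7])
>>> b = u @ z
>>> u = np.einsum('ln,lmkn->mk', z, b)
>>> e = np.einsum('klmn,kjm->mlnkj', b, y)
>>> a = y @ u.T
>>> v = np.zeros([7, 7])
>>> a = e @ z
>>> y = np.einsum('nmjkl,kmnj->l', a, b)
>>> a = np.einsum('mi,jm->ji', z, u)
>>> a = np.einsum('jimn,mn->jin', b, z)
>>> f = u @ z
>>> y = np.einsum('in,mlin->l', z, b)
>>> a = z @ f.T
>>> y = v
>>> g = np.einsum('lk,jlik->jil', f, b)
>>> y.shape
(7, 7)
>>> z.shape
(23, 13)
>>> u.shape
(7, 23)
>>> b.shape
(23, 7, 23, 13)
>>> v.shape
(7, 7)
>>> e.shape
(23, 7, 13, 23, 23)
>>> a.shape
(23, 7)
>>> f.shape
(7, 13)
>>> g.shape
(23, 23, 7)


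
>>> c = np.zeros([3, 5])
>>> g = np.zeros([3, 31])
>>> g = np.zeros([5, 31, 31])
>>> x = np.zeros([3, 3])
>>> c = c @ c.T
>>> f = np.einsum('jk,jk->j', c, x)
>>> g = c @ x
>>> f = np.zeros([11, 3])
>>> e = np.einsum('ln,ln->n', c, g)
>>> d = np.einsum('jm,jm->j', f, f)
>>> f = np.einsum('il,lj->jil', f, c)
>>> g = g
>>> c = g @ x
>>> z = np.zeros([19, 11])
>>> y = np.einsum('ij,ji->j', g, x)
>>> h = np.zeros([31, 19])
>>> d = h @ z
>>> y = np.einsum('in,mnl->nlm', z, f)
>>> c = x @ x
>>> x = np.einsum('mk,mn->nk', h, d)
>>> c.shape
(3, 3)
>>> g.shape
(3, 3)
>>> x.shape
(11, 19)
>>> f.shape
(3, 11, 3)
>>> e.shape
(3,)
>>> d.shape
(31, 11)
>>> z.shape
(19, 11)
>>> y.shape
(11, 3, 3)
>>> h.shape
(31, 19)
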